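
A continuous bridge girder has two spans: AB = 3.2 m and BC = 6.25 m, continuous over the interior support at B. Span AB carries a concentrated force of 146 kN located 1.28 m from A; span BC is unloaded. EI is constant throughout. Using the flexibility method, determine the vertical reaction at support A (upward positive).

Take M_B as the redundant. Released structure: two simple spans AB and BC with a hinge at B.
Discontinuity in slope at B on the released structure — sum the simple-span end rotations:
  span AB: point load 146 at a = 1.28: Pab(L + a)/(6LEI) = 83.72/EI
  relative rotation θ_0 = (83.72 + 0)/EI = 83.72/EI
A unit hogging moment at B produces rotation L₁/(3EI) + L₂/(3EI) = 3.15/EI.
Compatibility: M_B·(L₁+L₂)/(3EI) = θ_0, giving M_B = 26.58 kN·m (hogging).
Span AB, ΣM about A with M_B applied at B: R_B^{AB}·3.2 = 186.9 + 26.58, so R_B^{AB} = 66.71 kN and R_A = 146 − 66.71 = 79.29 kN.

R_A = 79.29 kN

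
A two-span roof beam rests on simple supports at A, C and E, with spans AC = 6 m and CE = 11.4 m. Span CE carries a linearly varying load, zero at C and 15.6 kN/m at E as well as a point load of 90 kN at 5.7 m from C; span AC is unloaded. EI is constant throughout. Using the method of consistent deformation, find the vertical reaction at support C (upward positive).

Release continuity at C by inserting a hinge; the redundant is the internal moment M_C. The primary structure is two simply-supported spans AC and CE.
End slopes at the hinge C, treating each span as simply supported:
  span CE: triangular load, peak 15.6: 7w₀L³/(360EI) = 449.4/EI
  span CE: point load 90 at a = 5.7: Pab(L + b)/(6LEI) = 731/EI
  relative rotation θ_0 = (0 + 1180)/EI = 1180/EI
A unit hogging moment at C produces rotation L₁/(3EI) + L₂/(3EI) = 5.8/EI.
Compatibility: M_C·(L₁+L₂)/(3EI) = θ_0, giving M_C = 203.5 kN·m (hogging).
Span AC, ΣM about A with M_C applied at C: R_C^{AC}·6 = 0 + 203.5, so R_C^{AC} = 33.92 kN and R_A = 0 − 33.92 = -33.92 kN.
Span CE, ΣM about E: R_C^{CE}·11.4 = 850.9 + 203.5, so R_C^{CE} = 92.49 kN and R_E = 178.9 − 92.49 = 86.43 kN.
R_C = 33.92 + 92.49 = 126.4 kN.

R_C = 126.4 kN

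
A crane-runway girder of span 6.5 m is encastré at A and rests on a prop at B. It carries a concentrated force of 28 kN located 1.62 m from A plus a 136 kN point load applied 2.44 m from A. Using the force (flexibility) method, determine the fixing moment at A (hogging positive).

Take the reaction at B as the redundant and release it; the primary structure is a cantilever fixed at A.
Free-end deflection of the primary structure under the applied loading (downward +):
  point load 28 at a = 1.62: Pa²(3L − a)/(6EI) = 219/EI
  point load 136 at a = 2.44: Pa²(3L − a)/(6EI) = 2302/EI
  δ_0 = 2521/EI
Flexibility coefficient — unit upward force at B: δ_{BB} = L³/(3EI) = 91.54/EI.
The prop prevents deflection at B: R_B = δ_0/δ_{BB} = 2521/91.54 = 27.54 kN.
Moment equilibrium about A: M_A = Σ(load moments about A) − R_B·L = 377.2 − 27.54×6.5 = 198.2 kN·m.

M_A = 198.2 kN·m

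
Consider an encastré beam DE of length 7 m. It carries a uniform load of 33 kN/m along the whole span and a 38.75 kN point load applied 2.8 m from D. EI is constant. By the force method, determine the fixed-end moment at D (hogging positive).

Take the two fixed-end moments M_D, M_E as redundants; the released structure is the simple span DE.
End rotations of the released simple span under the applied load (×1/EI):
  at D: UDL 33: wL³/(24EI) = 471.6/EI
  at E: UDL 33: wL³/(24EI) = 471.6/EI
  at D: point load 38.75 at a = 2.8: Pab(L + b)/(6LEI) = 121.5/EI
  at E: point load 38.75 at a = 2.8: Pab(L + a)/(6LEI) = 106.3/EI
  θ_D0 = 593.1/EI,  θ_E0 = 578/EI
Flexibility coefficients: a unit moment at one end gives L/(3EI) there and L/(6EI) at the far end, so f₁₁ = f₂₂ = 2.333/EI and f₁₂ = f₂₁ = 1.167/EI.
Compatibility — zero rotation at each built-in end:
  2.333 M_D + 1.167 M_E = 593.1
  1.167 M_D + 2.333 M_E = 578
Solving the pair gives M_D = 173.8 kN·m and M_E = 160.8 kN·m (hogging).

M_D = 173.8 kN·m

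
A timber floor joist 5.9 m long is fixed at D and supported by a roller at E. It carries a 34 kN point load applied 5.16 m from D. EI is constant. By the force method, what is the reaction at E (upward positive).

R_E = 27.64 kN

Choose R_E as the redundant. The primary structure is the cantilever fixed at D.
Primary-structure tip deflection at E by superposition:
  point load 34 at a = 5.16: Pa²(3L − a)/(6EI) = 1892/EI
Tip deflection under a unit load at E: L³/(3EI) = 68.46/EI.
Compatibility at E: δ_0 − R_E·δ_{EE} = 0, so R_E = 1892/68.46 = 27.64 kN.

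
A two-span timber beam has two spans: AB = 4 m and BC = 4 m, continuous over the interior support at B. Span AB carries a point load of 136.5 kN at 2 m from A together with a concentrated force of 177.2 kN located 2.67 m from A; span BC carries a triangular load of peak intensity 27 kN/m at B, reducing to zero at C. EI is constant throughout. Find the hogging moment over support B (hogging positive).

Insert a hinge at B; M_B is the redundant, and each span becomes simply supported.
End slopes at the hinge B, treating each span as simply supported:
  span AB: point load 136.5 at a = 2: Pab(L + a)/(6LEI) = 136.5/EI
  span AB: point load 177.2 at a = 2.67: Pab(L + a)/(6LEI) = 174.9/EI
  span BC: triangular load, peak 27: w₀L³/(45EI) = 38.4/EI
  relative rotation θ_0 = (311.4 + 38.4)/EI = 349.8/EI
A unit hogging moment at B produces rotation L₁/(3EI) + L₂/(3EI) = 2.667/EI.
Slope continuity at B: θ_0 = M_B·2.667/EI, so M_B = 349.8/2.667 = 131.2 kN·m (hogging).

M_B = 131.2 kN·m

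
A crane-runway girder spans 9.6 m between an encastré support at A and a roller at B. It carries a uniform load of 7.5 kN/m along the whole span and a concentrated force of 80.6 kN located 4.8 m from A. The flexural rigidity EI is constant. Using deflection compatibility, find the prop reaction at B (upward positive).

R_B = 52.19 kN

Release the roller at B. Primary structure: cantilever fixed at A.
Downward deflection at the released point B due to the loads:
  UDL 7.5: wL⁴/(8EI) = 7963/EI
  point load 80.6 at a = 4.8: Pa²(3L − a)/(6EI) = 7428/EI
  δ_0 = 15391/EI
Flexibility coefficient — unit upward force at B: δ_{BB} = L³/(3EI) = 294.9/EI.
The prop prevents deflection at B: R_B = δ_0/δ_{BB} = 15391/294.9 = 52.19 kN.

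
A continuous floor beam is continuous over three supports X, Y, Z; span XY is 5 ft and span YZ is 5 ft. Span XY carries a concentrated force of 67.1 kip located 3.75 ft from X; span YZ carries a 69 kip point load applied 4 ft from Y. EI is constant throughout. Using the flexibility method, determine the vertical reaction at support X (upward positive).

R_X = 7.959 kip

Release continuity at Y by inserting a hinge; the redundant is the internal moment M_Y. The primary structure is two simply-supported spans XY and YZ.
Rotations at Y on the released spans (each span's end-slope, ×1/EI):
  span XY: point load 67.1 at a = 3.75: Pab(L + a)/(6LEI) = 91.74/EI
  span YZ: point load 69 at a = 4: Pab(L + b)/(6LEI) = 55.2/EI
  relative rotation θ_0 = (91.74 + 55.2)/EI = 146.9/EI
A unit hogging moment at Y produces rotation L₁/(3EI) + L₂/(3EI) = 3.333/EI.
Compatibility: M_Y·(L₁+L₂)/(3EI) = θ_0, giving M_Y = 44.08 kip·ft (hogging).
Span XY, ΣM about X with M_Y applied at Y: R_Y^{XY}·5 = 251.6 + 44.08, so R_Y^{XY} = 59.14 kip and R_X = 67.1 − 59.14 = 7.959 kip.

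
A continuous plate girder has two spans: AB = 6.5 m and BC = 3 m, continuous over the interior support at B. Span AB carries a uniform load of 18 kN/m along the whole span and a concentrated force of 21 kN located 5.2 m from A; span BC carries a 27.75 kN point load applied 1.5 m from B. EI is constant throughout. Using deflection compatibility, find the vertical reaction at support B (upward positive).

Release continuity at B by inserting a hinge; the redundant is the internal moment M_B. The primary structure is two simply-supported spans AB and BC.
Rotations at B on the released spans (each span's end-slope, ×1/EI):
  span AB: UDL 18: wL³/(24EI) = 206/EI
  span AB: point load 21 at a = 5.2: Pab(L + a)/(6LEI) = 42.59/EI
  span BC: point load 27.75 at a = 1.5: Pab(L + b)/(6LEI) = 15.61/EI
  relative rotation θ_0 = (248.6 + 15.61)/EI = 264.2/EI
A unit hogging moment at B produces rotation L₁/(3EI) + L₂/(3EI) = 3.167/EI.
Slope continuity at B: θ_0 = M_B·3.167/EI, so M_B = 264.2/3.167 = 83.42 kN·m (hogging).
Span AB, ΣM about A with M_B applied at B: R_B^{AB}·6.5 = 489.4 + 83.42, so R_B^{AB} = 88.13 kN and R_A = 138 − 88.13 = 49.87 kN.
Span BC, ΣM about C: R_B^{BC}·3 = 41.62 + 83.42, so R_B^{BC} = 41.68 kN and R_C = 27.75 − 41.68 = -13.93 kN.
R_B = 88.13 + 41.68 = 129.8 kN.

R_B = 129.8 kN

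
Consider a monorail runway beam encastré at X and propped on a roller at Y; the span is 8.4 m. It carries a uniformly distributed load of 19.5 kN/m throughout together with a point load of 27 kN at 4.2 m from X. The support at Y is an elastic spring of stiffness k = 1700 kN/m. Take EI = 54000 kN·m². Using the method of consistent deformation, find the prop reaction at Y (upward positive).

R_Y = 60.19 kN

Remove the prop at Y; the released (primary) structure is a cantilever built in at X.
Primary-structure tip deflection at Y by superposition:
  UDL 19.5: wL⁴/(8EI) = 12136/EI
  point load 27 at a = 4.2: Pa²(3L − a)/(6EI) = 1667/EI
  δ_0 = 13803/EI
Tip deflection under a unit load at Y: L³/(3EI) = 197.6/EI.
With EI = 54000 kN·m²: δ_0 = 0.2556 m and δ_{YY} = 0.003659 m/kN.
Compatibility — the spring shortens by R_Y/k under the reaction it provides: δ_0 − R_Y·δ_{YY} = R_Y/k. With 1/k = 0.000588 m/kN, R_Y = δ_0 / (δ_{YY} + 1/k) = 0.2556 / (0.003659 + 0.000588) = 60.19 kN.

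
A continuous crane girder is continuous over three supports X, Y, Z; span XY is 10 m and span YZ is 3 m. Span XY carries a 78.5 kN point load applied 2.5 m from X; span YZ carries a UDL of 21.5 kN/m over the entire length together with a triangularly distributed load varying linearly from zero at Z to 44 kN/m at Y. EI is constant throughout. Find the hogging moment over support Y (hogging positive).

M_Y = 82.44 kN·m

Take M_Y as the redundant. Released structure: two simple spans XY and YZ with a hinge at Y.
Rotations at Y on the released spans (each span's end-slope, ×1/EI):
  span XY: point load 78.5 at a = 2.5: Pab(L + a)/(6LEI) = 306.6/EI
  span YZ: UDL 21.5: wL³/(24EI) = 24.19/EI
  span YZ: triangular load, peak 44: w₀L³/(45EI) = 26.4/EI
  relative rotation θ_0 = (306.6 + 50.59)/EI = 357.2/EI
A unit hogging moment at Y produces rotation L₁/(3EI) + L₂/(3EI) = 4.333/EI.
Slope continuity at Y: θ_0 = M_Y·4.333/EI, so M_Y = 357.2/4.333 = 82.44 kN·m (hogging).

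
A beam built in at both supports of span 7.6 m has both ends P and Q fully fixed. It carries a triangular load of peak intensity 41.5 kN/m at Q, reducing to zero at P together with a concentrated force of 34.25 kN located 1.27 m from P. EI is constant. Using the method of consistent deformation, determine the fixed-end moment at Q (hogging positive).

M_Q = 125.9 kN·m

Take the two fixed-end moments M_P, M_Q as redundants; the released structure is the simple span PQ.
On the primary (simply-supported) span, the end slopes from the loading are:
  at P: triangular load, peak 41.5: 7w₀L³/(360EI) = 354.2/EI
  at Q: triangular load, peak 41.5: w₀L³/(45EI) = 404.8/EI
  at P: point load 34.25 at a = 1.27: Pab(L + b)/(6LEI) = 84.11/EI
  at Q: point load 34.25 at a = 1.27: Pab(L + a)/(6LEI) = 53.56/EI
  θ_P0 = 438.3/EI,  θ_Q0 = 458.4/EI
Flexibility coefficients: a unit moment at one end gives L/(3EI) there and L/(6EI) at the far end, so f₁₁ = f₂₂ = 2.533/EI and f₁₂ = f₂₁ = 1.267/EI.
Compatibility — zero rotation at each built-in end:
  2.533 M_P + 1.267 M_Q = 438.3
  1.267 M_P + 2.533 M_Q = 458.4
Solving the pair gives M_P = 110.1 kN·m and M_Q = 125.9 kN·m (hogging).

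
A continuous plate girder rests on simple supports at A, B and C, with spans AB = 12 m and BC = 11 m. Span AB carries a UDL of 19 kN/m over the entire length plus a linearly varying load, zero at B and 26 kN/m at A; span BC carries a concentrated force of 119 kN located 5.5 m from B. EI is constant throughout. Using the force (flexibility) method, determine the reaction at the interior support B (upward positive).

Take M_B as the redundant. Released structure: two simple spans AB and BC with a hinge at B.
Discontinuity in slope at B on the released structure — sum the simple-span end rotations:
  span AB: UDL 19: wL³/(24EI) = 1368/EI
  span AB: triangular load, peak 26: 7w₀L³/(360EI) = 873.6/EI
  span BC: point load 119 at a = 5.5: Pab(L + b)/(6LEI) = 899.9/EI
  relative rotation θ_0 = (2242 + 899.9)/EI = 3142/EI
A unit hogging moment at B produces rotation L₁/(3EI) + L₂/(3EI) = 7.667/EI.
Slope continuity at B: θ_0 = M_B·7.667/EI, so M_B = 3142/7.667 = 409.8 kN·m (hogging).
Span AB, ΣM about A with M_B applied at B: R_B^{AB}·12 = 1992 + 409.8, so R_B^{AB} = 200.1 kN and R_A = 384 − 200.1 = 183.9 kN.
Span BC, ΣM about C: R_B^{BC}·11 = 654.5 + 409.8, so R_B^{BC} = 96.75 kN and R_C = 119 − 96.75 = 22.25 kN.
R_B = 200.1 + 96.75 = 296.9 kN.

R_B = 296.9 kN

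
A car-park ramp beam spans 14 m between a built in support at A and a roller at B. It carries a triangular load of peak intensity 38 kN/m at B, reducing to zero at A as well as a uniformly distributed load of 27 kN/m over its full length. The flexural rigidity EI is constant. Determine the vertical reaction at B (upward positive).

Remove the prop at B; the released (primary) structure is a cantilever built in at A.
Deflection at B on the released cantilever, summing each load's contribution:
  triangular load, peak 38 at the free end: 11w₀L⁴/(120EI) = 133816/EI
  UDL 27: wL⁴/(8EI) = 129654/EI
  δ_0 = 263470/EI
Flexibility coefficient — unit upward force at B: δ_{BB} = L³/(3EI) = 914.7/EI.
The prop prevents deflection at B: R_B = δ_0/δ_{BB} = 263470/914.7 = 288.1 kN.

R_B = 288.1 kN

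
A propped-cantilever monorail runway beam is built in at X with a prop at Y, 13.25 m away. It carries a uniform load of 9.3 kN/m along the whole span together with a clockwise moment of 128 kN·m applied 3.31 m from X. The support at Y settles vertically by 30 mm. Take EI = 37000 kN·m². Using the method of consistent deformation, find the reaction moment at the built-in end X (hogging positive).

M_X = 267.1 kN·m

Choose R_Y as the redundant. The primary structure is the cantilever fixed at X.
Downward deflection at the released point Y due to the loads:
  UDL 9.3: wL⁴/(8EI) = 35831/EI
  clockwise couple 128 at a = 3.31: M₀a(2L − a)/(2EI) = 4913/EI
  δ_0 = 40743/EI
Tip deflection under a unit load at Y: L³/(3EI) = 775.4/EI.
With EI = 37000 kN·m²: δ_0 = 1.1012 m and δ_{YY} = 0.020957 m/kN.
Compatibility — the beam at Y must follow the support down by 0.03 m: δ_0 − R_Y·δ_{YY} = 0.03, so R_Y = (1.1012 − 0.03)/0.020957 = 51.11 kN.
Moment equilibrium about X: M_X = Σ(load moments about X) − R_Y·L = 944.4 − 51.11×13.25 = 267.1 kN·m.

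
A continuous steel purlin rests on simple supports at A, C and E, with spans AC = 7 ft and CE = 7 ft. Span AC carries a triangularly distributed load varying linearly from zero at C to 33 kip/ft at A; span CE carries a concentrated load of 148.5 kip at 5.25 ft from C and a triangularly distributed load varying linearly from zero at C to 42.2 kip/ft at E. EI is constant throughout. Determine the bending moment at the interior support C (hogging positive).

M_C = 168.4 kip·ft

Insert a hinge at C; M_C is the redundant, and each span becomes simply supported.
Rotations at C on the released spans (each span's end-slope, ×1/EI):
  span AC: triangular load, peak 33: 7w₀L³/(360EI) = 220.1/EI
  span CE: point load 148.5 at a = 5.25: Pab(L + b)/(6LEI) = 284.2/EI
  span CE: triangular load, peak 42.2: 7w₀L³/(360EI) = 281.5/EI
  relative rotation θ_0 = (220.1 + 565.7)/EI = 785.8/EI
A unit hogging moment at C produces rotation L₁/(3EI) + L₂/(3EI) = 4.667/EI.
Compatibility: M_C·(L₁+L₂)/(3EI) = θ_0, giving M_C = 168.4 kip·ft (hogging).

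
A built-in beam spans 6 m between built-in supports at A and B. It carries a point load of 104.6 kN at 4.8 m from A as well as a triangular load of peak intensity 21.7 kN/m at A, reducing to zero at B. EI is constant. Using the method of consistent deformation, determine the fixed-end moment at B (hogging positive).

M_B = 106.4 kN·m

Release both end moments; the primary structure is a simply-supported span AB with redundants M_A and M_B.
End rotations of the released simple span under the applied load (×1/EI):
  at A: point load 104.6 at a = 4.8: Pab(L + b)/(6LEI) = 120.5/EI
  at B: point load 104.6 at a = 4.8: Pab(L + a)/(6LEI) = 180.7/EI
  at A: triangular load, peak 21.7: w₀L³/(45EI) = 104.2/EI
  at B: triangular load, peak 21.7: 7w₀L³/(360EI) = 91.14/EI
  θ_A0 = 224.7/EI,  θ_B0 = 271.9/EI
Flexibility coefficients: a unit moment at one end gives L/(3EI) there and L/(6EI) at the far end, so f₁₁ = f₂₂ = 2/EI and f₁₂ = f₂₁ = 1/EI.
Compatibility — zero rotation at each built-in end:
  2 M_A + 1 M_B = 224.7
  1 M_A + 2 M_B = 271.9
Solving the pair gives M_A = 59.14 kN·m and M_B = 106.4 kN·m (hogging).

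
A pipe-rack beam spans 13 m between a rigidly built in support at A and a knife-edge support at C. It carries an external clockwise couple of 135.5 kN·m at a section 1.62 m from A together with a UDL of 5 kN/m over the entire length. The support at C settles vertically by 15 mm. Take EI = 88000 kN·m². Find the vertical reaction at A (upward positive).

Release the roller at C. Primary structure: cantilever fixed at A.
Deflection at C on the released cantilever, summing each load's contribution:
  clockwise couple 135.5 at a = 1.62: M₀a(2L − a)/(2EI) = 2676/EI
  UDL 5: wL⁴/(8EI) = 17851/EI
  δ_0 = 20526/EI
Tip deflection under a unit load at C: L³/(3EI) = 732.3/EI.
With EI = 88000 kN·m²: δ_0 = 0.23326 m and δ_{CC} = 0.008322 m/kN.
Compatibility — the beam at C must follow the support down by 0.015 m: δ_0 − R_C·δ_{CC} = 0.015, so R_C = (0.23326 − 0.015)/0.008322 = 26.23 kN.
Vertical equilibrium: R_A = ΣP − R_C = 65 − 26.23 = 38.77 kN.

R_A = 38.77 kN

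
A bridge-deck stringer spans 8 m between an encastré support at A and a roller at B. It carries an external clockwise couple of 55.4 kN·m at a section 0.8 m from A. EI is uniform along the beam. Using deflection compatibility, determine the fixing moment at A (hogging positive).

M_A = 39.61 kN·m

Release the roller at B. Primary structure: cantilever fixed at A.
Deflection at B on the released cantilever, summing each load's contribution:
  clockwise couple 55.4 at a = 0.8: M₀a(2L − a)/(2EI) = 336.8/EI
Tip deflection under a unit load at B: L³/(3EI) = 170.7/EI.
The prop prevents deflection at B: R_B = δ_0/δ_{BB} = 336.8/170.7 = 1.974 kN.
Moment equilibrium about A: M_A = Σ(load moments about A) − R_B·L = 55.4 − 1.974×8 = 39.61 kN·m.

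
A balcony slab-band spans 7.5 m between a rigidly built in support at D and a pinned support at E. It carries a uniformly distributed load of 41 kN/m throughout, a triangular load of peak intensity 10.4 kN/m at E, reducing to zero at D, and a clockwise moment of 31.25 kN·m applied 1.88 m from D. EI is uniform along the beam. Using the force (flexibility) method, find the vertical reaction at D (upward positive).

Release the roller at E. Primary structure: cantilever fixed at D.
Free-end deflection of the primary structure under the applied loading (downward +):
  UDL 41: wL⁴/(8EI) = 16216/EI
  triangular load, peak 10.4 at the free end: 11w₀L⁴/(120EI) = 3016/EI
  clockwise couple 31.25 at a = 1.88: M₀a(2L − a)/(2EI) = 385.4/EI
  δ_0 = 19618/EI
Flexibility coefficient — unit upward force at E: δ_{EE} = L³/(3EI) = 140.6/EI.
The prop prevents deflection at E: R_E = δ_0/δ_{EE} = 19618/140.6 = 139.5 kN.
Vertical equilibrium: R_D = ΣP − R_E = 346.5 − 139.5 = 207 kN.

R_D = 207 kN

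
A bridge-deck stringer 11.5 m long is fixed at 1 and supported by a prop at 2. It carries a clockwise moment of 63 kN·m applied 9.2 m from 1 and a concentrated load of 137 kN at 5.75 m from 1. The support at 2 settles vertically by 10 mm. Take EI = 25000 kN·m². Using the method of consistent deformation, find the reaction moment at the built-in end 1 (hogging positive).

M_1 = 273.4 kN·m

Take the reaction at 2 as the redundant and release it; the primary structure is a cantilever fixed at 1.
Primary-structure tip deflection at 2 by superposition:
  clockwise couple 63 at a = 9.2: M₀a(2L − a)/(2EI) = 3999/EI
  point load 137 at a = 5.75: Pa²(3L − a)/(6EI) = 21704/EI
  δ_0 = 25703/EI
Tip deflection under a unit load at 2: L³/(3EI) = 507/EI.
With EI = 25000 kN·m²: δ_0 = 1.0281 m and δ_{22} = 0.020278 m/kN.
Compatibility — the beam at 2 must follow the support down by 0.01 m: δ_0 − R_2·δ_{22} = 0.01, so R_2 = (1.0281 − 0.01)/0.020278 = 50.21 kN.
Moment equilibrium about 1: M_1 = Σ(load moments about 1) − R_2·L = 850.8 − 50.21×11.5 = 273.4 kN·m.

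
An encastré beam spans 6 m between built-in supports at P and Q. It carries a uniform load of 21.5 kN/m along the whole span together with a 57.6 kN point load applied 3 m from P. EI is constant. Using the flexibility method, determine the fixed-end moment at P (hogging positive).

M_P = 107.7 kN·m

Release both end moments; the primary structure is a simply-supported span PQ with redundants M_P and M_Q.
End rotations of the released simple span under the applied load (×1/EI):
  at P: UDL 21.5: wL³/(24EI) = 193.5/EI
  at Q: UDL 21.5: wL³/(24EI) = 193.5/EI
  at P: point load 57.6 at a = 3: Pab(L + b)/(6LEI) = 129.6/EI
  at Q: point load 57.6 at a = 3: Pab(L + a)/(6LEI) = 129.6/EI
  θ_P0 = 323.1/EI,  θ_Q0 = 323.1/EI
Flexibility coefficients: a unit moment at one end gives L/(3EI) there and L/(6EI) at the far end, so f₁₁ = f₂₂ = 2/EI and f₁₂ = f₂₁ = 1/EI.
Compatibility — zero rotation at each built-in end:
  2 M_P + 1 M_Q = 323.1
  1 M_P + 2 M_Q = 323.1
Solving the pair gives M_P = 107.7 kN·m and M_Q = 107.7 kN·m (hogging).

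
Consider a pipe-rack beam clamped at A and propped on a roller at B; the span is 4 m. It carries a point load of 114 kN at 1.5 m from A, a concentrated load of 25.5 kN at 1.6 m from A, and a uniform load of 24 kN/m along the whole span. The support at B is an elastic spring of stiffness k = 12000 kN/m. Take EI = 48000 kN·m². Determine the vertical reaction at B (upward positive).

Remove the prop at B; the released (primary) structure is a cantilever built in at A.
Free-end deflection of the primary structure under the applied loading (downward +):
  point load 114 at a = 1.5: Pa²(3L − a)/(6EI) = 448.9/EI
  point load 25.5 at a = 1.6: Pa²(3L − a)/(6EI) = 113.2/EI
  UDL 24: wL⁴/(8EI) = 768/EI
  δ_0 = 1330/EI
Tip deflection under a unit load at B: L³/(3EI) = 21.33/EI.
With EI = 48000 kN·m²: δ_0 = 0.027709 m and δ_{BB} = 0.000444 m/kN.
Compatibility — the spring shortens by R_B/k under the reaction it provides: δ_0 − R_B·δ_{BB} = R_B/k. With 1/k = 0.000083 m/kN, R_B = δ_0 / (δ_{BB} + 1/k) = 0.027709 / (0.000444 + 0.000083) = 52.5 kN.

R_B = 52.5 kN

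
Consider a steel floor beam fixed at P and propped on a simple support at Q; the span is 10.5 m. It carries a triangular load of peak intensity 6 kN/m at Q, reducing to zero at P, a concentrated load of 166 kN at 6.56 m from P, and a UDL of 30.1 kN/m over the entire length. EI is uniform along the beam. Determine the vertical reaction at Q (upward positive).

R_Q = 212.8 kN

Choose R_Q as the redundant. The primary structure is the cantilever fixed at P.
Downward deflection at the released point Q due to the loads:
  triangular load, peak 6 at the free end: 11w₀L⁴/(120EI) = 6685/EI
  point load 166 at a = 6.56: Pa²(3L − a)/(6EI) = 29693/EI
  UDL 30.1: wL⁴/(8EI) = 45733/EI
  δ_0 = 82112/EI
Flexibility coefficient — unit upward force at Q: δ_{QQ} = L³/(3EI) = 385.9/EI.
The prop prevents deflection at Q: R_Q = δ_0/δ_{QQ} = 82112/385.9 = 212.8 kN.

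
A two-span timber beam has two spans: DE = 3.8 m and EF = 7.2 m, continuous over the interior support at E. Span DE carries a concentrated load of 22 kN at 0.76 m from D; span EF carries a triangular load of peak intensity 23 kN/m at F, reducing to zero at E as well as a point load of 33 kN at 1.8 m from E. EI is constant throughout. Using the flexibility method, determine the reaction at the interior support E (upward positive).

Take M_E as the redundant. Released structure: two simple spans DE and EF with a hinge at E.
Discontinuity in slope at E on the released structure — sum the simple-span end rotations:
  span DE: point load 22 at a = 0.76: Pab(L + a)/(6LEI) = 10.17/EI
  span EF: triangular load, peak 23: 7w₀L³/(360EI) = 166.9/EI
  span EF: point load 33 at a = 1.8: Pab(L + b)/(6LEI) = 93.56/EI
  relative rotation θ_0 = (10.17 + 260.5)/EI = 270.6/EI
A unit hogging moment at E produces rotation L₁/(3EI) + L₂/(3EI) = 3.667/EI.
Compatibility: M_E·(L₁+L₂)/(3EI) = θ_0, giving M_E = 73.81 kN·m (hogging).
Span DE, ΣM about D with M_E applied at E: R_E^{DE}·3.8 = 16.72 + 73.81, so R_E^{DE} = 23.82 kN and R_D = 22 − 23.82 = -1.824 kN.
Span EF, ΣM about F: R_E^{EF}·7.2 = 376.9 + 73.81, so R_E^{EF} = 62.6 kN and R_F = 115.8 − 62.6 = 53.2 kN.
R_E = 23.82 + 62.6 = 86.43 kN.

R_E = 86.43 kN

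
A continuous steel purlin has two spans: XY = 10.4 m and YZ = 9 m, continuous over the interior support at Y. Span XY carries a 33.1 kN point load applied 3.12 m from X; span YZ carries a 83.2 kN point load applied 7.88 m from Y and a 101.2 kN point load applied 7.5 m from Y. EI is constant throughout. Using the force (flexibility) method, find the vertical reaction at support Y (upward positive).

Insert a hinge at Y; M_Y is the redundant, and each span becomes simply supported.
Rotations at Y on the released spans (each span's end-slope, ×1/EI):
  span XY: point load 33.1 at a = 3.12: Pab(L + a)/(6LEI) = 162.9/EI
  span YZ: point load 83.2 at a = 7.88: Pab(L + b)/(6LEI) = 137.6/EI
  span YZ: point load 101.2 at a = 7.5: Pab(L + b)/(6LEI) = 221.4/EI
  relative rotation θ_0 = (162.9 + 359)/EI = 521.9/EI
A unit hogging moment at Y produces rotation L₁/(3EI) + L₂/(3EI) = 6.467/EI.
Compatibility: M_Y·(L₁+L₂)/(3EI) = θ_0, giving M_Y = 80.7 kN·m (hogging).
Span XY, ΣM about X with M_Y applied at Y: R_Y^{XY}·10.4 = 103.3 + 80.7, so R_Y^{XY} = 17.69 kN and R_X = 33.1 − 17.69 = 15.41 kN.
Span YZ, ΣM about Z: R_Y^{YZ}·9 = 245 + 80.7, so R_Y^{YZ} = 36.19 kN and R_Z = 184.4 − 36.19 = 148.2 kN.
R_Y = 17.69 + 36.19 = 53.88 kN.

R_Y = 53.88 kN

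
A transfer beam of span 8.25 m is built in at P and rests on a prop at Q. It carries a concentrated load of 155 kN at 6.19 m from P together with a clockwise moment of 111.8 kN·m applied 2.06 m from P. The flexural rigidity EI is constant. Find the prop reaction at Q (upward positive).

R_Q = 107 kN

Choose R_Q as the redundant. The primary structure is the cantilever fixed at P.
Deflection at Q on the released cantilever, summing each load's contribution:
  point load 155 at a = 6.19: Pa²(3L − a)/(6EI) = 18371/EI
  clockwise couple 111.8 at a = 2.06: M₀a(2L − a)/(2EI) = 1663/EI
  δ_0 = 20034/EI
Tip deflection under a unit load at Q: L³/(3EI) = 187.2/EI.
Compatibility at Q: δ_0 − R_Q·δ_{QQ} = 0, so R_Q = 20034/187.2 = 107 kN.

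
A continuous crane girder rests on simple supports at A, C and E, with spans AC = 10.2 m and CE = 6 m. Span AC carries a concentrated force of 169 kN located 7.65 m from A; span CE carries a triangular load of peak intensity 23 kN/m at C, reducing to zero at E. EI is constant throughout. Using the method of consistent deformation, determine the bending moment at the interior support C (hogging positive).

M_C = 198.5 kN·m

Take M_C as the redundant. Released structure: two simple spans AC and CE with a hinge at C.
Discontinuity in slope at C on the released structure — sum the simple-span end rotations:
  span AC: point load 169 at a = 7.65: Pab(L + a)/(6LEI) = 961.6/EI
  span CE: triangular load, peak 23: w₀L³/(45EI) = 110.4/EI
  relative rotation θ_0 = (961.6 + 110.4)/EI = 1072/EI
A unit hogging moment at C produces rotation L₁/(3EI) + L₂/(3EI) = 5.4/EI.
Compatibility: M_C·(L₁+L₂)/(3EI) = θ_0, giving M_C = 198.5 kN·m (hogging).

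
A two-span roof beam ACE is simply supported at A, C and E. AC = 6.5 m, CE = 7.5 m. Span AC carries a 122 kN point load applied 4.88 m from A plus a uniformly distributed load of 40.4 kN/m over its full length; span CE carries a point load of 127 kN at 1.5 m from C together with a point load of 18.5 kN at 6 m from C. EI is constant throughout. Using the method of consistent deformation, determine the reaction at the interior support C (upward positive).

R_C = 397.1 kN

Insert a hinge at C; M_C is the redundant, and each span becomes simply supported.
End slopes at the hinge C, treating each span as simply supported:
  span AC: point load 122 at a = 4.88: Pab(L + a)/(6LEI) = 281.4/EI
  span AC: UDL 40.4: wL³/(24EI) = 462.3/EI
  span CE: point load 127 at a = 1.5: Pab(L + b)/(6LEI) = 342.9/EI
  span CE: point load 18.5 at a = 6: Pab(L + b)/(6LEI) = 33.3/EI
  relative rotation θ_0 = (743.7 + 376.2)/EI = 1120/EI
A unit hogging moment at C produces rotation L₁/(3EI) + L₂/(3EI) = 4.667/EI.
Compatibility: M_C·(L₁+L₂)/(3EI) = θ_0, giving M_C = 240 kN·m (hogging).
Span AC, ΣM about A with M_C applied at C: R_C^{AC}·6.5 = 1449 + 240, so R_C^{AC} = 259.8 kN and R_A = 384.6 − 259.8 = 124.8 kN.
Span CE, ΣM about E: R_C^{CE}·7.5 = 789.8 + 240, so R_C^{CE} = 137.3 kN and R_E = 145.5 − 137.3 = 8.202 kN.
R_C = 259.8 + 137.3 = 397.1 kN.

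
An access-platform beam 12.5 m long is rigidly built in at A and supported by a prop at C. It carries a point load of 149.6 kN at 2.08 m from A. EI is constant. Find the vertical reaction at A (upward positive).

R_A = 143.7 kN

Release the roller at C. Primary structure: cantilever fixed at A.
Free-end deflection of the primary structure under the applied loading (downward +):
  point load 149.6 at a = 2.08: Pa²(3L − a)/(6EI) = 3821/EI
Tip deflection under a unit load at C: L³/(3EI) = 651/EI.
The prop prevents deflection at C: R_C = δ_0/δ_{CC} = 3821/651 = 5.869 kN.
Vertical equilibrium: R_A = ΣP − R_C = 149.6 − 5.869 = 143.7 kN.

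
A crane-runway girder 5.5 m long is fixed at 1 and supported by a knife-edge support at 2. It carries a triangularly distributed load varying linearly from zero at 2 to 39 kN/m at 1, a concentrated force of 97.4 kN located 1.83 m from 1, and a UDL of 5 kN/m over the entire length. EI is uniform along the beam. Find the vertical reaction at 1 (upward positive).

R_1 = 186 kN

Choose R_2 as the redundant. The primary structure is the cantilever fixed at 1.
Primary-structure tip deflection at 2 by superposition:
  triangular load, peak 39 at the fixed end: w₀L⁴/(30EI) = 1190/EI
  point load 97.4 at a = 1.83: Pa²(3L − a)/(6EI) = 797.5/EI
  UDL 5: wL⁴/(8EI) = 571.9/EI
  δ_0 = 2559/EI
Tip deflection under a unit load at 2: L³/(3EI) = 55.46/EI.
Compatibility at 2: δ_0 − R_2·δ_{22} = 0, so R_2 = 2559/55.46 = 46.14 kN.
Vertical equilibrium: R_1 = ΣP − R_2 = 232.2 − 46.14 = 186 kN.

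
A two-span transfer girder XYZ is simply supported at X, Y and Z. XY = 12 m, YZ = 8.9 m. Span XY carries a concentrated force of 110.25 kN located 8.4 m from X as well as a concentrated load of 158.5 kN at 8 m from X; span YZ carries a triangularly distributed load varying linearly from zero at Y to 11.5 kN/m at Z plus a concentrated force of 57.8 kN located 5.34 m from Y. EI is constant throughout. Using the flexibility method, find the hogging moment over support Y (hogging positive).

M_Y = 397.3 kN·m

Take M_Y as the redundant. Released structure: two simple spans XY and YZ with a hinge at Y.
End slopes at the hinge Y, treating each span as simply supported:
  span XY: point load 110.25 at a = 8.4: Pab(L + a)/(6LEI) = 944.6/EI
  span XY: point load 158.5 at a = 8: Pab(L + a)/(6LEI) = 1409/EI
  span YZ: triangular load, peak 11.5: 7w₀L³/(360EI) = 157.6/EI
  span YZ: point load 57.8 at a = 5.34: Pab(L + b)/(6LEI) = 256.4/EI
  relative rotation θ_0 = (2354 + 414)/EI = 2768/EI
A unit hogging moment at Y produces rotation L₁/(3EI) + L₂/(3EI) = 6.967/EI.
Compatibility: M_Y·(L₁+L₂)/(3EI) = θ_0, giving M_Y = 397.3 kN·m (hogging).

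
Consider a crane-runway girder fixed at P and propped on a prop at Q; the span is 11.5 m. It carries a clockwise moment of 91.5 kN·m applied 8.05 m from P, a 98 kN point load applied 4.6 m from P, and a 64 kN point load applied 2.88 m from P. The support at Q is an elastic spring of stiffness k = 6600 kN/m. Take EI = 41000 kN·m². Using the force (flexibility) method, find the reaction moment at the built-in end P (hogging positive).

Choose R_Q as the redundant. The primary structure is the cantilever fixed at P.
Primary-structure tip deflection at Q by superposition:
  clockwise couple 91.5 at a = 8.05: M₀a(2L − a)/(2EI) = 5506/EI
  point load 98 at a = 4.6: Pa²(3L − a)/(6EI) = 10334/EI
  point load 64 at a = 2.88: Pa²(3L − a)/(6EI) = 2798/EI
  δ_0 = 18637/EI
Flexibility coefficient — unit upward force at Q: δ_{QQ} = L³/(3EI) = 507/EI.
With EI = 41000 kN·m²: δ_0 = 0.45457 m and δ_{QQ} = 0.012365 m/kN.
Compatibility — the spring shortens by R_Q/k under the reaction it provides: δ_0 − R_Q·δ_{QQ} = R_Q/k. With 1/k = 0.000152 m/kN, R_Q = δ_0 / (δ_{QQ} + 1/k) = 0.45457 / (0.012365 + 0.000152) = 36.32 kN.
Moment equilibrium about P: M_P = Σ(load moments about P) − R_Q·L = 726.6 − 36.32×11.5 = 309 kN·m.

M_P = 309 kN·m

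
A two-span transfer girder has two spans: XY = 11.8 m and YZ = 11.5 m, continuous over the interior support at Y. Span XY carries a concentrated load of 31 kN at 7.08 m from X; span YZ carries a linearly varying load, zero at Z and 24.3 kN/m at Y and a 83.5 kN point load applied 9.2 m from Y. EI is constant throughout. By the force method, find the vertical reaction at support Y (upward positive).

Take M_Y as the redundant. Released structure: two simple spans XY and YZ with a hinge at Y.
Discontinuity in slope at Y on the released structure — sum the simple-span end rotations:
  span XY: point load 31 at a = 7.08: Pab(L + a)/(6LEI) = 276.3/EI
  span YZ: triangular load, peak 24.3: w₀L³/(45EI) = 821.3/EI
  span YZ: point load 83.5 at a = 9.2: Pab(L + b)/(6LEI) = 353.4/EI
  relative rotation θ_0 = (276.3 + 1175)/EI = 1451/EI
A unit hogging moment at Y produces rotation L₁/(3EI) + L₂/(3EI) = 7.767/EI.
Slope continuity at Y: θ_0 = M_Y·7.767/EI, so M_Y = 1451/7.767 = 186.8 kN·m (hogging).
Span XY, ΣM about X with M_Y applied at Y: R_Y^{XY}·11.8 = 219.5 + 186.8, so R_Y^{XY} = 34.43 kN and R_X = 31 − 34.43 = -3.431 kN.
Span YZ, ΣM about Z: R_Y^{YZ}·11.5 = 1263 + 186.8, so R_Y^{YZ} = 126.1 kN and R_Z = 223.2 − 126.1 = 97.13 kN.
R_Y = 34.43 + 126.1 = 160.5 kN.

R_Y = 160.5 kN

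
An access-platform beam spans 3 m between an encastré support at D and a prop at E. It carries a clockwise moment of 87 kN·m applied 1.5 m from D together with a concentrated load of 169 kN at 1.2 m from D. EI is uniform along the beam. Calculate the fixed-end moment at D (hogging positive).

Release the roller at E. Primary structure: cantilever fixed at D.
Downward deflection at the released point E due to the loads:
  clockwise couple 87 at a = 1.5: M₀a(2L − a)/(2EI) = 293.6/EI
  point load 169 at a = 1.2: Pa²(3L − a)/(6EI) = 316.4/EI
  δ_0 = 610/EI
Flexibility coefficient — unit upward force at E: δ_{EE} = L³/(3EI) = 9/EI.
The prop prevents deflection at E: R_E = δ_0/δ_{EE} = 610/9 = 67.78 kN.
Moment equilibrium about D: M_D = Σ(load moments about D) − R_E·L = 289.8 − 67.78×3 = 86.47 kN·m.

M_D = 86.47 kN·m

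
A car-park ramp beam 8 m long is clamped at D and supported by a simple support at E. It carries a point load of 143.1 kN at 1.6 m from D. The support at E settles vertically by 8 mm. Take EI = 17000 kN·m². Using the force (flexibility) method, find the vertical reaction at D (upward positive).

R_D = 135.9 kN

Choose R_E as the redundant. The primary structure is the cantilever fixed at D.
Free-end deflection of the primary structure under the applied loading (downward +):
  point load 143.1 at a = 1.6: Pa²(3L − a)/(6EI) = 1368/EI
Tip deflection under a unit load at E: L³/(3EI) = 170.7/EI.
With EI = 17000 kN·m²: δ_0 = 0.08045 m and δ_{EE} = 0.010039 m/kN.
Compatibility — the beam at E must follow the support down by 0.008 m: δ_0 − R_E·δ_{EE} = 0.008, so R_E = (0.08045 − 0.008)/0.010039 = 7.217 kN.
Vertical equilibrium: R_D = ΣP − R_E = 143.1 − 7.217 = 135.9 kN.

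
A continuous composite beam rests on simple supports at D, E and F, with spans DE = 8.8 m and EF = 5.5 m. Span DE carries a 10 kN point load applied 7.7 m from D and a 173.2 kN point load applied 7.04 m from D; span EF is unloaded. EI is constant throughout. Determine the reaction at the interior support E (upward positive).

R_E = 188.9 kN

Release continuity at E by inserting a hinge; the redundant is the internal moment M_E. The primary structure is two simply-supported spans DE and EF.
End slopes at the hinge E, treating each span as simply supported:
  span DE: point load 10 at a = 7.7: Pab(L + a)/(6LEI) = 26.47/EI
  span DE: point load 173.2 at a = 7.04: Pab(L + a)/(6LEI) = 643.8/EI
  relative rotation θ_0 = (670.3 + 0)/EI = 670.3/EI
A unit hogging moment at E produces rotation L₁/(3EI) + L₂/(3EI) = 4.767/EI.
Slope continuity at E: θ_0 = M_E·4.767/EI, so M_E = 670.3/4.767 = 140.6 kN·m (hogging).
Span DE, ΣM about D with M_E applied at E: R_E^{DE}·8.8 = 1296 + 140.6, so R_E^{DE} = 163.3 kN and R_D = 183.2 − 163.3 = 19.91 kN.
Span EF, ΣM about F: R_E^{EF}·5.5 = 0 + 140.6, so R_E^{EF} = 25.57 kN and R_F = 0 − 25.57 = -25.57 kN.
R_E = 163.3 + 25.57 = 188.9 kN.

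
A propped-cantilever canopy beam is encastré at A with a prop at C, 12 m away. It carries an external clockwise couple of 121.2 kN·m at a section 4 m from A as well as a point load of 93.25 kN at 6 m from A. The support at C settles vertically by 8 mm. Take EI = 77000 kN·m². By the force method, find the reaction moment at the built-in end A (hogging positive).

Choose R_C as the redundant. The primary structure is the cantilever fixed at A.
Downward deflection at the released point C due to the loads:
  clockwise couple 121.2 at a = 4: M₀a(2L − a)/(2EI) = 4848/EI
  point load 93.25 at a = 6: Pa²(3L − a)/(6EI) = 16785/EI
  δ_0 = 21633/EI
Tip deflection under a unit load at C: L³/(3EI) = 576/EI.
With EI = 77000 kN·m²: δ_0 = 0.28095 m and δ_{CC} = 0.007481 m/kN.
Compatibility — the beam at C must follow the support down by 0.008 m: δ_0 − R_C·δ_{CC} = 0.008, so R_C = (0.28095 − 0.008)/0.007481 = 36.49 kN.
Moment equilibrium about A: M_A = Σ(load moments about A) − R_C·L = 680.7 − 36.49×12 = 242.8 kN·m.

M_A = 242.8 kN·m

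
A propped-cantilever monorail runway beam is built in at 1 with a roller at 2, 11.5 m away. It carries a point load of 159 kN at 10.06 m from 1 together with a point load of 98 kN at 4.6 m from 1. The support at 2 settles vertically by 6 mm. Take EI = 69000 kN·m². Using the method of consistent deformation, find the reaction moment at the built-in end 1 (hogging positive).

M_1 = 338.5 kN·m

Release the roller at 2. Primary structure: cantilever fixed at 1.
Primary-structure tip deflection at 2 by superposition:
  point load 159 at a = 10.06: Pa²(3L − a)/(6EI) = 65546/EI
  point load 98 at a = 4.6: Pa²(3L − a)/(6EI) = 10334/EI
  δ_0 = 75879/EI
Tip deflection under a unit load at 2: L³/(3EI) = 507/EI.
With EI = 69000 kN·m²: δ_0 = 1.0997 m and δ_{22} = 0.007347 m/kN.
Compatibility — the beam at 2 must follow the support down by 0.006 m: δ_0 − R_2·δ_{22} = 0.006, so R_2 = (1.0997 − 0.006)/0.007347 = 148.9 kN.
Moment equilibrium about 1: M_1 = Σ(load moments about 1) − R_2·L = 2050 − 148.9×11.5 = 338.5 kN·m.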